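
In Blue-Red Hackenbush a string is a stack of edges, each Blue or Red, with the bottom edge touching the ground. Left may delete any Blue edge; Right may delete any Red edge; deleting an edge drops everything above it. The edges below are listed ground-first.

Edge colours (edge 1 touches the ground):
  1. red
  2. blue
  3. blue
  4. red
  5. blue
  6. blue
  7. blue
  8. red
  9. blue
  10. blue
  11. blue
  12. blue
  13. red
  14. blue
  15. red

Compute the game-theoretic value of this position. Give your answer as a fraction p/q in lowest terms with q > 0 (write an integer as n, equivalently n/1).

-4363/16384

step 1: add red to get r; options L={ ∅ } R={ 0 } ⇒ -1
step 2: add blue to get rb; options L={ -1 } R={ 0 } ⇒ -1/2
step 3: add blue to get rbb; options L={ -1, -1/2 } R={ 0 } ⇒ -1/4
step 4: add red to get rbbr; options L={ -1, -1/2 } R={ -1/4, 0 } ⇒ -3/8
step 5: add blue to get rbbrb; options L={ -1, -1/2, -3/8 } R={ -1/4, 0 } ⇒ -5/16
step 6: add blue to get rbbrbb; options L={ -1, -1/2, -3/8, -5/16 } R={ -1/4, 0 } ⇒ -9/32
step 7: add blue to get rbbrbbb; options L={ -1, -1/2, -3/8, -5/16, -9/32 } R={ -1/4, 0 } ⇒ -17/64
step 8: add red to get rbbrbbbr; options L={ -1, -1/2, -3/8, -5/16, -9/32 } R={ -17/64, -1/4, 0 } ⇒ -35/128
step 9: add blue to get rbbrbbbrb; options L={ -1, -1/2, -3/8, -5/16, -9/32, -35/128 } R={ -17/64, -1/4, 0 } ⇒ -69/256
step 10: add blue to get rbbrbbbrbb; options L={ -1, -1/2, -3/8, -5/16, -9/32, -35/128, -69/256 } R={ -17/64, -1/4, 0 } ⇒ -137/512
step 11: add blue to get rbbrbbbrbbb; options L={ -1, -1/2, -3/8, -5/16, -9/32, -35/128, -69/256, -137/512 } R={ -17/64, -1/4, 0 } ⇒ -273/1024
step 12: add blue to get rbbrbbbrbbbb; options L={ -1, -1/2, -3/8, -5/16, -9/32, -35/128, -69/256, -137/512, -273/1024 } R={ -17/64, -1/4, 0 } ⇒ -545/2048
step 13: add red to get rbbrbbbrbbbbr; options L={ -1, -1/2, -3/8, -5/16, -9/32, -35/128, -69/256, -137/512, -273/1024 } R={ -545/2048, -17/64, -1/4, 0 } ⇒ -1091/4096
step 14: add blue to get rbbrbbbrbbbbrb; options L={ -1, -1/2, -3/8, -5/16, -9/32, -35/128, -69/256, -137/512, -273/1024, -1091/4096 } R={ -545/2048, -17/64, -1/4, 0 } ⇒ -2181/8192
step 15: add red to get rbbrbbbrbbbbrbr; options L={ -1, -1/2, -3/8, -5/16, -9/32, -35/128, -69/256, -137/512, -273/1024, -1091/4096 } R={ -2181/8192, -545/2048, -17/64, -1/4, 0 } ⇒ -4363/16384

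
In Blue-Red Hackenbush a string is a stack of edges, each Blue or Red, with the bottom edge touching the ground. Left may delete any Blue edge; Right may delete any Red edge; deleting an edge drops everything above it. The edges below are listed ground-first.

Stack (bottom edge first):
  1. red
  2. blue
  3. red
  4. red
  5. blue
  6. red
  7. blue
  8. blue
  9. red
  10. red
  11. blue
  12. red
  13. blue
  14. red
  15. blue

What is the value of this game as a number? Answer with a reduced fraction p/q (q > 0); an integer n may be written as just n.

G(r) = { (no moves) | 0 } gives -1
G(rb) = { -1 | 0 } gives -1/2
G(rbr) = { -1 | -1/2 0 } gives -3/4
G(rbrr) = { -1 | -3/4 -1/2 0 } gives -7/8
G(rbrrb) = { -1 -7/8 | -3/4 -1/2 0 } gives -13/16
G(rbrrbr) = { -1 -7/8 | -13/16 -3/4 -1/2 0 } gives -27/32
G(rbrrbrb) = { -1 -7/8 -27/32 | -13/16 -3/4 -1/2 0 } gives -53/64
G(rbrrbrbb) = { -1 -7/8 -27/32 -53/64 | -13/16 -3/4 -1/2 0 } gives -105/128
G(rbrrbrbbr) = { -1 -7/8 -27/32 -53/64 | -105/128 -13/16 -3/4 -1/2 0 } gives -211/256
G(rbrrbrbbrr) = { -1 -7/8 -27/32 -53/64 | -211/256 -105/128 -13/16 -3/4 -1/2 0 } gives -423/512
G(rbrrbrbbrrb) = { -1 -7/8 -27/32 -53/64 -423/512 | -211/256 -105/128 -13/16 -3/4 -1/2 0 } gives -845/1024
G(rbrrbrbbrrbr) = { -1 -7/8 -27/32 -53/64 -423/512 | -845/1024 -211/256 -105/128 -13/16 -3/4 -1/2 0 } gives -1691/2048
G(rbrrbrbbrrbrb) = { -1 -7/8 -27/32 -53/64 -423/512 -1691/2048 | -845/1024 -211/256 -105/128 -13/16 -3/4 -1/2 0 } gives -3381/4096
G(rbrrbrbbrrbrbr) = { -1 -7/8 -27/32 -53/64 -423/512 -1691/2048 | -3381/4096 -845/1024 -211/256 -105/128 -13/16 -3/4 -1/2 0 } gives -6763/8192
G(rbrrbrbbrrbrbrb) = { -1 -7/8 -27/32 -53/64 -423/512 -1691/2048 -6763/8192 | -3381/4096 -845/1024 -211/256 -105/128 -13/16 -3/4 -1/2 0 } gives -13525/16384

-13525/16384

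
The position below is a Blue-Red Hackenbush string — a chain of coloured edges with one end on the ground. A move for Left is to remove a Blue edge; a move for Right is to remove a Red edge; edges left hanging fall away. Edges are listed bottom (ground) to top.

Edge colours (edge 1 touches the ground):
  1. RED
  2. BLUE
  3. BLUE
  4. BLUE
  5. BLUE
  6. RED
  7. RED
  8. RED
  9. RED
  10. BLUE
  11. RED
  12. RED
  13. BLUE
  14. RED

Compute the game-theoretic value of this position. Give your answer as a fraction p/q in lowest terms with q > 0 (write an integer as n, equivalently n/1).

-987/8192

1 of 14 · R · max L −∞ · min R 0 => -1
2 of 14 · RB · max L -1 · min R 0 => -1/2
3 of 14 · RBB · max L -1/2 · min R 0 => -1/4
4 of 14 · RBBB · max L -1/4 · min R 0 => -1/8
5 of 14 · RBBBB · max L -1/8 · min R 0 => -1/16
6 of 14 · RBBBBR · max L -1/8 · min R -1/16 => -3/32
7 of 14 · RBBBBRR · max L -1/8 · min R -3/32 => -7/64
8 of 14 · RBBBBRRR · max L -1/8 · min R -7/64 => -15/128
9 of 14 · RBBBBRRRR · max L -1/8 · min R -15/128 => -31/256
10 of 14 · RBBBBRRRRB · max L -31/256 · min R -15/128 => -61/512
11 of 14 · RBBBBRRRRBR · max L -31/256 · min R -61/512 => -123/1024
12 of 14 · RBBBBRRRRBRR · max L -31/256 · min R -123/1024 => -247/2048
13 of 14 · RBBBBRRRRBRRB · max L -247/2048 · min R -123/1024 => -493/4096
14 of 14 · RBBBBRRRRBRRBR · max L -247/2048 · min R -493/4096 => -987/8192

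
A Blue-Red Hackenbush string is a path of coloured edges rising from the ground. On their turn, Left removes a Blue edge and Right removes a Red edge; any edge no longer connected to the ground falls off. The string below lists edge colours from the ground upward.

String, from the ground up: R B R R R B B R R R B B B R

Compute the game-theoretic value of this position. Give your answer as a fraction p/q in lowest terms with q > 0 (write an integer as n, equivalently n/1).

-7395/8192

Recurse on prefixes of the 14-edge string R B R R R B B R R R B B B R:
val_1 [R]  L=[(no moves)]  R=[0]  → -1
val_2 [RB]  L=[-1]  R=[0]  → -1/2
val_3 [RBR]  L=[-1]  R=[-1/2 0]  → -3/4
val_4 [RBRR]  L=[-1]  R=[-3/4 -1/2 0]  → -7/8
val_5 [RBRRR]  L=[-1]  R=[-7/8 -3/4 -1/2 0]  → -15/16
val_6 [RBRRRB]  L=[-1 -15/16]  R=[-7/8 -3/4 -1/2 0]  → -29/32
val_7 [RBRRRBB]  L=[-1 -15/16 -29/32]  R=[-7/8 -3/4 -1/2 0]  → -57/64
val_8 [RBRRRBBR]  L=[-1 -15/16 -29/32]  R=[-57/64 -7/8 -3/4 -1/2 0]  → -115/128
val_9 [RBRRRBBRR]  L=[-1 -15/16 -29/32]  R=[-115/128 -57/64 -7/8 -3/4 -1/2 0]  → -231/256
val_10 [RBRRRBBRRR]  L=[-1 -15/16 -29/32]  R=[-231/256 -115/128 -57/64 -7/8 -3/4 -1/2 0]  → -463/512
val_11 [RBRRRBBRRRB]  L=[-1 -15/16 -29/32 -463/512]  R=[-231/256 -115/128 -57/64 -7/8 -3/4 -1/2 0]  → -925/1024
val_12 [RBRRRBBRRRBB]  L=[-1 -15/16 -29/32 -463/512 -925/1024]  R=[-231/256 -115/128 -57/64 -7/8 -3/4 -1/2 0]  → -1849/2048
val_13 [RBRRRBBRRRBBB]  L=[-1 -15/16 -29/32 -463/512 -925/1024 -1849/2048]  R=[-231/256 -115/128 -57/64 -7/8 -3/4 -1/2 0]  → -3697/4096
val_14 [RBRRRBBRRRBBBR]  L=[-1 -15/16 -29/32 -463/512 -925/1024 -1849/2048]  R=[-3697/4096 -231/256 -115/128 -57/64 -7/8 -3/4 -1/2 0]  → -7395/8192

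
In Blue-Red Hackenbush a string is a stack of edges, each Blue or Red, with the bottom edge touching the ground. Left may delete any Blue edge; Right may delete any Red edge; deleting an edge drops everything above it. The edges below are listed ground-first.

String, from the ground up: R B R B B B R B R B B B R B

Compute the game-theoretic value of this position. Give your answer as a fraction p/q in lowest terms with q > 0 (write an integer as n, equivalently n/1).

Recurse on prefixes of the 14-edge string R B R B B B R B R B B B R B:
val_1 [R]  L=[(no moves)]  R=[0]  → -1
val_2 [RB]  L=[-1]  R=[0]  → -1/2
val_3 [RBR]  L=[-1]  R=[-1/2, 0]  → -3/4
val_4 [RBRB]  L=[-1, -3/4]  R=[-1/2, 0]  → -5/8
val_5 [RBRBB]  L=[-1, -3/4, -5/8]  R=[-1/2, 0]  → -9/16
val_6 [RBRBBB]  L=[-1, -3/4, -5/8, -9/16]  R=[-1/2, 0]  → -17/32
val_7 [RBRBBBR]  L=[-1, -3/4, -5/8, -9/16]  R=[-17/32, -1/2, 0]  → -35/64
val_8 [RBRBBBRB]  L=[-1, -3/4, -5/8, -9/16, -35/64]  R=[-17/32, -1/2, 0]  → -69/128
val_9 [RBRBBBRBR]  L=[-1, -3/4, -5/8, -9/16, -35/64]  R=[-69/128, -17/32, -1/2, 0]  → -139/256
val_10 [RBRBBBRBRB]  L=[-1, -3/4, -5/8, -9/16, -35/64, -139/256]  R=[-69/128, -17/32, -1/2, 0]  → -277/512
val_11 [RBRBBBRBRBB]  L=[-1, -3/4, -5/8, -9/16, -35/64, -139/256, -277/512]  R=[-69/128, -17/32, -1/2, 0]  → -553/1024
val_12 [RBRBBBRBRBBB]  L=[-1, -3/4, -5/8, -9/16, -35/64, -139/256, -277/512, -553/1024]  R=[-69/128, -17/32, -1/2, 0]  → -1105/2048
val_13 [RBRBBBRBRBBBR]  L=[-1, -3/4, -5/8, -9/16, -35/64, -139/256, -277/512, -553/1024]  R=[-1105/2048, -69/128, -17/32, -1/2, 0]  → -2211/4096
val_14 [RBRBBBRBRBBBRB]  L=[-1, -3/4, -5/8, -9/16, -35/64, -139/256, -277/512, -553/1024, -2211/4096]  R=[-1105/2048, -69/128, -17/32, -1/2, 0]  → -4421/8192

-4421/8192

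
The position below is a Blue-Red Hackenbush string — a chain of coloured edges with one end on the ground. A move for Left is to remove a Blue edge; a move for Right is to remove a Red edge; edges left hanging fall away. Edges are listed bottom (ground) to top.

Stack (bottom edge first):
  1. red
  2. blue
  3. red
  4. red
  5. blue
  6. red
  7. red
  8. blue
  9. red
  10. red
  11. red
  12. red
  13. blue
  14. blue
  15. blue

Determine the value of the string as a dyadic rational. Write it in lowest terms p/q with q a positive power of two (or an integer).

Prefix values for red blue red red blue red red blue red red red red blue blue blue via {L|R} + simplicity:
value(r) = {  | 0 } = -1
value(rb) = { -1 | 0 } = -1/2
value(rbr) = { -1 | -1/2 0 } = -3/4
value(rbrr) = { -1 | -3/4 -1/2 0 } = -7/8
value(rbrrb) = { -1 -7/8 | -3/4 -1/2 0 } = -13/16
value(rbrrbr) = { -1 -7/8 | -13/16 -3/4 -1/2 0 } = -27/32
value(rbrrbrr) = { -1 -7/8 | -27/32 -13/16 -3/4 -1/2 0 } = -55/64
value(rbrrbrrb) = { -1 -7/8 -55/64 | -27/32 -13/16 -3/4 -1/2 0 } = -109/128
value(rbrrbrrbr) = { -1 -7/8 -55/64 | -109/128 -27/32 -13/16 -3/4 -1/2 0 } = -219/256
value(rbrrbrrbrr) = { -1 -7/8 -55/64 | -219/256 -109/128 -27/32 -13/16 -3/4 -1/2 0 } = -439/512
value(rbrrbrrbrrr) = { -1 -7/8 -55/64 | -439/512 -219/256 -109/128 -27/32 -13/16 -3/4 -1/2 0 } = -879/1024
value(rbrrbrrbrrrr) = { -1 -7/8 -55/64 | -879/1024 -439/512 -219/256 -109/128 -27/32 -13/16 -3/4 -1/2 0 } = -1759/2048
value(rbrrbrrbrrrrb) = { -1 -7/8 -55/64 -1759/2048 | -879/1024 -439/512 -219/256 -109/128 -27/32 -13/16 -3/4 -1/2 0 } = -3517/4096
value(rbrrbrrbrrrrbb) = { -1 -7/8 -55/64 -1759/2048 -3517/4096 | -879/1024 -439/512 -219/256 -109/128 -27/32 -13/16 -3/4 -1/2 0 } = -7033/8192
value(rbrrbrrbrrrrbbb) = { -1 -7/8 -55/64 -1759/2048 -3517/4096 -7033/8192 | -879/1024 -439/512 -219/256 -109/128 -27/32 -13/16 -3/4 -1/2 0 } = -14065/16384

-14065/16384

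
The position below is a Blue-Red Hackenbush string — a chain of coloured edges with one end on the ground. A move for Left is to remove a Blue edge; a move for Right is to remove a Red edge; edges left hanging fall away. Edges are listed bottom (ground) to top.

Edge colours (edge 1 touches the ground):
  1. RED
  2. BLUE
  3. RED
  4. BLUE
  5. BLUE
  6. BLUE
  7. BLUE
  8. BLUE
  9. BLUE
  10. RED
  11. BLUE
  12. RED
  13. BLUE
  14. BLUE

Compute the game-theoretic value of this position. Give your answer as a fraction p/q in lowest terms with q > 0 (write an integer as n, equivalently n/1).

edge 1 of 14 (RED): { · | 0 } so -1
edge 2 of 14 (BLUE): { -1 | 0 } so -1/2
edge 3 of 14 (RED): { -1 | -1/2 0 } so -3/4
edge 4 of 14 (BLUE): { -1 -3/4 | -1/2 0 } so -5/8
edge 5 of 14 (BLUE): { -1 -3/4 -5/8 | -1/2 0 } so -9/16
edge 6 of 14 (BLUE): { -1 -3/4 -5/8 -9/16 | -1/2 0 } so -17/32
edge 7 of 14 (BLUE): { -1 -3/4 -5/8 -9/16 -17/32 | -1/2 0 } so -33/64
edge 8 of 14 (BLUE): { -1 -3/4 -5/8 -9/16 -17/32 -33/64 | -1/2 0 } so -65/128
edge 9 of 14 (BLUE): { -1 -3/4 -5/8 -9/16 -17/32 -33/64 -65/128 | -1/2 0 } so -129/256
edge 10 of 14 (RED): { -1 -3/4 -5/8 -9/16 -17/32 -33/64 -65/128 | -129/256 -1/2 0 } so -259/512
edge 11 of 14 (BLUE): { -1 -3/4 -5/8 -9/16 -17/32 -33/64 -65/128 -259/512 | -129/256 -1/2 0 } so -517/1024
edge 12 of 14 (RED): { -1 -3/4 -5/8 -9/16 -17/32 -33/64 -65/128 -259/512 | -517/1024 -129/256 -1/2 0 } so -1035/2048
edge 13 of 14 (BLUE): { -1 -3/4 -5/8 -9/16 -17/32 -33/64 -65/128 -259/512 -1035/2048 | -517/1024 -129/256 -1/2 0 } so -2069/4096
edge 14 of 14 (BLUE): { -1 -3/4 -5/8 -9/16 -17/32 -33/64 -65/128 -259/512 -1035/2048 -2069/4096 | -517/1024 -129/256 -1/2 0 } so -4137/8192

-4137/8192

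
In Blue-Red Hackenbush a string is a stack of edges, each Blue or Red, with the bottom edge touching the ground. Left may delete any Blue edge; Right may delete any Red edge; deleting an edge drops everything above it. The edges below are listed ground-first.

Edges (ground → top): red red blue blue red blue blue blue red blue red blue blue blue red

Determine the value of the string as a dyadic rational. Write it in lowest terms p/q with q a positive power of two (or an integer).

-10403/8192

Recurse on prefixes of the 15-edge string red red blue blue red blue blue blue red blue red blue blue blue red:
step 1: add red to get r; options L={ · } R={ 0 } => -1
step 2: add red to get rr; options L={ · } R={ -1; 0 } => -2
step 3: add blue to get rrb; options L={ -2 } R={ -1; 0 } => -3/2
step 4: add blue to get rrbb; options L={ -2; -3/2 } R={ -1; 0 } => -5/4
step 5: add red to get rrbbr; options L={ -2; -3/2 } R={ -5/4; -1; 0 } => -11/8
step 6: add blue to get rrbbrb; options L={ -2; -3/2; -11/8 } R={ -5/4; -1; 0 } => -21/16
step 7: add blue to get rrbbrbb; options L={ -2; -3/2; -11/8; -21/16 } R={ -5/4; -1; 0 } => -41/32
step 8: add blue to get rrbbrbbb; options L={ -2; -3/2; -11/8; -21/16; -41/32 } R={ -5/4; -1; 0 } => -81/64
step 9: add red to get rrbbrbbbr; options L={ -2; -3/2; -11/8; -21/16; -41/32 } R={ -81/64; -5/4; -1; 0 } => -163/128
step 10: add blue to get rrbbrbbbrb; options L={ -2; -3/2; -11/8; -21/16; -41/32; -163/128 } R={ -81/64; -5/4; -1; 0 } => -325/256
step 11: add red to get rrbbrbbbrbr; options L={ -2; -3/2; -11/8; -21/16; -41/32; -163/128 } R={ -325/256; -81/64; -5/4; -1; 0 } => -651/512
step 12: add blue to get rrbbrbbbrbrb; options L={ -2; -3/2; -11/8; -21/16; -41/32; -163/128; -651/512 } R={ -325/256; -81/64; -5/4; -1; 0 } => -1301/1024
step 13: add blue to get rrbbrbbbrbrbb; options L={ -2; -3/2; -11/8; -21/16; -41/32; -163/128; -651/512; -1301/1024 } R={ -325/256; -81/64; -5/4; -1; 0 } => -2601/2048
step 14: add blue to get rrbbrbbbrbrbbb; options L={ -2; -3/2; -11/8; -21/16; -41/32; -163/128; -651/512; -1301/1024; -2601/2048 } R={ -325/256; -81/64; -5/4; -1; 0 } => -5201/4096
step 15: add red to get rrbbrbbbrbrbbbr; options L={ -2; -3/2; -11/8; -21/16; -41/32; -163/128; -651/512; -1301/1024; -2601/2048 } R={ -5201/4096; -325/256; -81/64; -5/4; -1; 0 } => -10403/8192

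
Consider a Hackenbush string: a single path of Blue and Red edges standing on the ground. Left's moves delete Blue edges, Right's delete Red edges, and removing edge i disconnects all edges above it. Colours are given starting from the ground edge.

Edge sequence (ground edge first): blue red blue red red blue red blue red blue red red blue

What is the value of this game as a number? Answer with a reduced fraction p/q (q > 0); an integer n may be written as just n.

2387/4096

Prefix values for blue red blue red red blue red blue red blue red red blue via {L|R} + simplicity:
g_1 [b]  L=[0]  R=[∅]  — 1
g_2 [br]  L=[0]  R=[1]  — 1/2
g_3 [brb]  L=[0, 1/2]  R=[1]  — 3/4
g_4 [brbr]  L=[0, 1/2]  R=[3/4, 1]  — 5/8
g_5 [brbrr]  L=[0, 1/2]  R=[5/8, 3/4, 1]  — 9/16
g_6 [brbrrb]  L=[0, 1/2, 9/16]  R=[5/8, 3/4, 1]  — 19/32
g_7 [brbrrbr]  L=[0, 1/2, 9/16]  R=[19/32, 5/8, 3/4, 1]  — 37/64
g_8 [brbrrbrb]  L=[0, 1/2, 9/16, 37/64]  R=[19/32, 5/8, 3/4, 1]  — 75/128
g_9 [brbrrbrbr]  L=[0, 1/2, 9/16, 37/64]  R=[75/128, 19/32, 5/8, 3/4, 1]  — 149/256
g_10 [brbrrbrbrb]  L=[0, 1/2, 9/16, 37/64, 149/256]  R=[75/128, 19/32, 5/8, 3/4, 1]  — 299/512
g_11 [brbrrbrbrbr]  L=[0, 1/2, 9/16, 37/64, 149/256]  R=[299/512, 75/128, 19/32, 5/8, 3/4, 1]  — 597/1024
g_12 [brbrrbrbrbrr]  L=[0, 1/2, 9/16, 37/64, 149/256]  R=[597/1024, 299/512, 75/128, 19/32, 5/8, 3/4, 1]  — 1193/2048
g_13 [brbrrbrbrbrrb]  L=[0, 1/2, 9/16, 37/64, 149/256, 1193/2048]  R=[597/1024, 299/512, 75/128, 19/32, 5/8, 3/4, 1]  — 2387/4096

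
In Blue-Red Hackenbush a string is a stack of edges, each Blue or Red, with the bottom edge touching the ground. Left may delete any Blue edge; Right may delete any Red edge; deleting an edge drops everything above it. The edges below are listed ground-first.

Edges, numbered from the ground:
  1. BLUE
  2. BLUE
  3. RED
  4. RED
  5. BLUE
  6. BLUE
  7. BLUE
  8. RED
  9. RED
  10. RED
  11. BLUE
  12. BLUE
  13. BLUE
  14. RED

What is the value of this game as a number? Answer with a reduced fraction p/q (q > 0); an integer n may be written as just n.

5917/4096

Build value(s[:k]) for k = 1..14, string s = BLUE BLUE RED RED BLUE BLUE BLUE RED RED RED BLUE BLUE BLUE RED.
edge 1 of 14 (BLUE): { 0 | ∅ } = 1
edge 2 of 14 (BLUE): { 0; 1 | ∅ } = 2
edge 3 of 14 (RED): { 0; 1 | 2 } = 3/2
edge 4 of 14 (RED): { 0; 1 | 3/2; 2 } = 5/4
edge 5 of 14 (BLUE): { 0; 1; 5/4 | 3/2; 2 } = 11/8
edge 6 of 14 (BLUE): { 0; 1; 5/4; 11/8 | 3/2; 2 } = 23/16
edge 7 of 14 (BLUE): { 0; 1; 5/4; 11/8; 23/16 | 3/2; 2 } = 47/32
edge 8 of 14 (RED): { 0; 1; 5/4; 11/8; 23/16 | 47/32; 3/2; 2 } = 93/64
edge 9 of 14 (RED): { 0; 1; 5/4; 11/8; 23/16 | 93/64; 47/32; 3/2; 2 } = 185/128
edge 10 of 14 (RED): { 0; 1; 5/4; 11/8; 23/16 | 185/128; 93/64; 47/32; 3/2; 2 } = 369/256
edge 11 of 14 (BLUE): { 0; 1; 5/4; 11/8; 23/16; 369/256 | 185/128; 93/64; 47/32; 3/2; 2 } = 739/512
edge 12 of 14 (BLUE): { 0; 1; 5/4; 11/8; 23/16; 369/256; 739/512 | 185/128; 93/64; 47/32; 3/2; 2 } = 1479/1024
edge 13 of 14 (BLUE): { 0; 1; 5/4; 11/8; 23/16; 369/256; 739/512; 1479/1024 | 185/128; 93/64; 47/32; 3/2; 2 } = 2959/2048
edge 14 of 14 (RED): { 0; 1; 5/4; 11/8; 23/16; 369/256; 739/512; 1479/1024 | 2959/2048; 185/128; 93/64; 47/32; 3/2; 2 } = 5917/4096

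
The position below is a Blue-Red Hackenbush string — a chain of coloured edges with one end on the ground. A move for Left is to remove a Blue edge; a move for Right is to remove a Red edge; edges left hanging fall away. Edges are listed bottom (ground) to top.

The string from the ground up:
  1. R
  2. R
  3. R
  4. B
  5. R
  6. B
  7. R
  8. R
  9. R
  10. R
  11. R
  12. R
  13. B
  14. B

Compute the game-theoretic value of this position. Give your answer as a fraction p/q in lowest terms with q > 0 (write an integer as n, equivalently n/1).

-5625/2048

value(R) = { none | 0 } ⇒ -1
value(RR) = { none | -1, 0 } ⇒ -2
value(RRR) = { none | -2, -1, 0 } ⇒ -3
value(RRRB) = { -3 | -2, -1, 0 } ⇒ -5/2
value(RRRBR) = { -3 | -5/2, -2, -1, 0 } ⇒ -11/4
value(RRRBRB) = { -3, -11/4 | -5/2, -2, -1, 0 } ⇒ -21/8
value(RRRBRBR) = { -3, -11/4 | -21/8, -5/2, -2, -1, 0 } ⇒ -43/16
value(RRRBRBRR) = { -3, -11/4 | -43/16, -21/8, -5/2, -2, -1, 0 } ⇒ -87/32
value(RRRBRBRRR) = { -3, -11/4 | -87/32, -43/16, -21/8, -5/2, -2, -1, 0 } ⇒ -175/64
value(RRRBRBRRRR) = { -3, -11/4 | -175/64, -87/32, -43/16, -21/8, -5/2, -2, -1, 0 } ⇒ -351/128
value(RRRBRBRRRRR) = { -3, -11/4 | -351/128, -175/64, -87/32, -43/16, -21/8, -5/2, -2, -1, 0 } ⇒ -703/256
value(RRRBRBRRRRRR) = { -3, -11/4 | -703/256, -351/128, -175/64, -87/32, -43/16, -21/8, -5/2, -2, -1, 0 } ⇒ -1407/512
value(RRRBRBRRRRRRB) = { -3, -11/4, -1407/512 | -703/256, -351/128, -175/64, -87/32, -43/16, -21/8, -5/2, -2, -1, 0 } ⇒ -2813/1024
value(RRRBRBRRRRRRBB) = { -3, -11/4, -1407/512, -2813/1024 | -703/256, -351/128, -175/64, -87/32, -43/16, -21/8, -5/2, -2, -1, 0 } ⇒ -5625/2048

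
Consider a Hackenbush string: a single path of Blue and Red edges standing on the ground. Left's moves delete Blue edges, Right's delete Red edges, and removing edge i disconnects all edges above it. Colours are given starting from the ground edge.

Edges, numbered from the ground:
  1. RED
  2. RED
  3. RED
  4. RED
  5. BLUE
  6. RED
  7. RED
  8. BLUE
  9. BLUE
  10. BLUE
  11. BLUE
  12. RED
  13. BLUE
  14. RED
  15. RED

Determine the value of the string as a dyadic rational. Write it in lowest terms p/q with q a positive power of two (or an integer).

step 1: add RED to get R; options L={ — } R={ 0 } -> -1
step 2: add RED to get RR; options L={ — } R={ -1; 0 } -> -2
step 3: add RED to get RRR; options L={ — } R={ -2; -1; 0 } -> -3
step 4: add RED to get RRRR; options L={ — } R={ -3; -2; -1; 0 } -> -4
step 5: add BLUE to get RRRRB; options L={ -4 } R={ -3; -2; -1; 0 } -> -7/2
step 6: add RED to get RRRRBR; options L={ -4 } R={ -7/2; -3; -2; -1; 0 } -> -15/4
step 7: add RED to get RRRRBRR; options L={ -4 } R={ -15/4; -7/2; -3; -2; -1; 0 } -> -31/8
step 8: add BLUE to get RRRRBRRB; options L={ -4; -31/8 } R={ -15/4; -7/2; -3; -2; -1; 0 } -> -61/16
step 9: add BLUE to get RRRRBRRBB; options L={ -4; -31/8; -61/16 } R={ -15/4; -7/2; -3; -2; -1; 0 } -> -121/32
step 10: add BLUE to get RRRRBRRBBB; options L={ -4; -31/8; -61/16; -121/32 } R={ -15/4; -7/2; -3; -2; -1; 0 } -> -241/64
step 11: add BLUE to get RRRRBRRBBBB; options L={ -4; -31/8; -61/16; -121/32; -241/64 } R={ -15/4; -7/2; -3; -2; -1; 0 } -> -481/128
step 12: add RED to get RRRRBRRBBBBR; options L={ -4; -31/8; -61/16; -121/32; -241/64 } R={ -481/128; -15/4; -7/2; -3; -2; -1; 0 } -> -963/256
step 13: add BLUE to get RRRRBRRBBBBRB; options L={ -4; -31/8; -61/16; -121/32; -241/64; -963/256 } R={ -481/128; -15/4; -7/2; -3; -2; -1; 0 } -> -1925/512
step 14: add RED to get RRRRBRRBBBBRBR; options L={ -4; -31/8; -61/16; -121/32; -241/64; -963/256 } R={ -1925/512; -481/128; -15/4; -7/2; -3; -2; -1; 0 } -> -3851/1024
step 15: add RED to get RRRRBRRBBBBRBRR; options L={ -4; -31/8; -61/16; -121/32; -241/64; -963/256 } R={ -3851/1024; -1925/512; -481/128; -15/4; -7/2; -3; -2; -1; 0 } -> -7703/2048

-7703/2048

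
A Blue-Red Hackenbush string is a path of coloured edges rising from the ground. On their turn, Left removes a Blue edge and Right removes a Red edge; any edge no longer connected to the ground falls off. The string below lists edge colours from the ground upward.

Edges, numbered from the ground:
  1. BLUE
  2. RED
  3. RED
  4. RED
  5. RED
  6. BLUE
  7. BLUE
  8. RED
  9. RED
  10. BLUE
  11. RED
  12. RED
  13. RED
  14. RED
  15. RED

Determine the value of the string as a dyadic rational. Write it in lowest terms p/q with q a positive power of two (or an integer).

1601/16384

step 1: add BLUE to get B; options L={ 0 } R={ — } → 1
step 2: add RED to get BR; options L={ 0 } R={ 1 } → 1/2
step 3: add RED to get BRR; options L={ 0 } R={ 1/2, 1 } → 1/4
step 4: add RED to get BRRR; options L={ 0 } R={ 1/4, 1/2, 1 } → 1/8
step 5: add RED to get BRRRR; options L={ 0 } R={ 1/8, 1/4, 1/2, 1 } → 1/16
step 6: add BLUE to get BRRRRB; options L={ 0, 1/16 } R={ 1/8, 1/4, 1/2, 1 } → 3/32
step 7: add BLUE to get BRRRRBB; options L={ 0, 1/16, 3/32 } R={ 1/8, 1/4, 1/2, 1 } → 7/64
step 8: add RED to get BRRRRBBR; options L={ 0, 1/16, 3/32 } R={ 7/64, 1/8, 1/4, 1/2, 1 } → 13/128
step 9: add RED to get BRRRRBBRR; options L={ 0, 1/16, 3/32 } R={ 13/128, 7/64, 1/8, 1/4, 1/2, 1 } → 25/256
step 10: add BLUE to get BRRRRBBRRB; options L={ 0, 1/16, 3/32, 25/256 } R={ 13/128, 7/64, 1/8, 1/4, 1/2, 1 } → 51/512
step 11: add RED to get BRRRRBBRRBR; options L={ 0, 1/16, 3/32, 25/256 } R={ 51/512, 13/128, 7/64, 1/8, 1/4, 1/2, 1 } → 101/1024
step 12: add RED to get BRRRRBBRRBRR; options L={ 0, 1/16, 3/32, 25/256 } R={ 101/1024, 51/512, 13/128, 7/64, 1/8, 1/4, 1/2, 1 } → 201/2048
step 13: add RED to get BRRRRBBRRBRRR; options L={ 0, 1/16, 3/32, 25/256 } R={ 201/2048, 101/1024, 51/512, 13/128, 7/64, 1/8, 1/4, 1/2, 1 } → 401/4096
step 14: add RED to get BRRRRBBRRBRRRR; options L={ 0, 1/16, 3/32, 25/256 } R={ 401/4096, 201/2048, 101/1024, 51/512, 13/128, 7/64, 1/8, 1/4, 1/2, 1 } → 801/8192
step 15: add RED to get BRRRRBBRRBRRRRR; options L={ 0, 1/16, 3/32, 25/256 } R={ 801/8192, 401/4096, 201/2048, 101/1024, 51/512, 13/128, 7/64, 1/8, 1/4, 1/2, 1 } → 1601/16384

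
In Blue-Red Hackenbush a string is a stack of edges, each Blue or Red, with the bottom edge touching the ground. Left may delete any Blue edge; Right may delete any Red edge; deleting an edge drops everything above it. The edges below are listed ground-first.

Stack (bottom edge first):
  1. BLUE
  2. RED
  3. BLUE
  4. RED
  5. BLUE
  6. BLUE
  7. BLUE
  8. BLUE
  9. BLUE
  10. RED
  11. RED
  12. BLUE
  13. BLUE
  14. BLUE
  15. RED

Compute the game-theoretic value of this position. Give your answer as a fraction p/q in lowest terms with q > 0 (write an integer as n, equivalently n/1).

12189/16384

Prefix values for BLUE RED BLUE RED BLUE BLUE BLUE BLUE BLUE RED RED BLUE BLUE BLUE RED via {L|R} + simplicity:
g(B) = { 0 |  } — 1
g(BR) = { 0 | 1 } — 1/2
g(BRB) = { 0, 1/2 | 1 } — 3/4
g(BRBR) = { 0, 1/2 | 3/4, 1 } — 5/8
g(BRBRB) = { 0, 1/2, 5/8 | 3/4, 1 } — 11/16
g(BRBRBB) = { 0, 1/2, 5/8, 11/16 | 3/4, 1 } — 23/32
g(BRBRBBB) = { 0, 1/2, 5/8, 11/16, 23/32 | 3/4, 1 } — 47/64
g(BRBRBBBB) = { 0, 1/2, 5/8, 11/16, 23/32, 47/64 | 3/4, 1 } — 95/128
g(BRBRBBBBB) = { 0, 1/2, 5/8, 11/16, 23/32, 47/64, 95/128 | 3/4, 1 } — 191/256
g(BRBRBBBBBR) = { 0, 1/2, 5/8, 11/16, 23/32, 47/64, 95/128 | 191/256, 3/4, 1 } — 381/512
g(BRBRBBBBBRR) = { 0, 1/2, 5/8, 11/16, 23/32, 47/64, 95/128 | 381/512, 191/256, 3/4, 1 } — 761/1024
g(BRBRBBBBBRRB) = { 0, 1/2, 5/8, 11/16, 23/32, 47/64, 95/128, 761/1024 | 381/512, 191/256, 3/4, 1 } — 1523/2048
g(BRBRBBBBBRRBB) = { 0, 1/2, 5/8, 11/16, 23/32, 47/64, 95/128, 761/1024, 1523/2048 | 381/512, 191/256, 3/4, 1 } — 3047/4096
g(BRBRBBBBBRRBBB) = { 0, 1/2, 5/8, 11/16, 23/32, 47/64, 95/128, 761/1024, 1523/2048, 3047/4096 | 381/512, 191/256, 3/4, 1 } — 6095/8192
g(BRBRBBBBBRRBBBR) = { 0, 1/2, 5/8, 11/16, 23/32, 47/64, 95/128, 761/1024, 1523/2048, 3047/4096 | 6095/8192, 381/512, 191/256, 3/4, 1 } — 12189/16384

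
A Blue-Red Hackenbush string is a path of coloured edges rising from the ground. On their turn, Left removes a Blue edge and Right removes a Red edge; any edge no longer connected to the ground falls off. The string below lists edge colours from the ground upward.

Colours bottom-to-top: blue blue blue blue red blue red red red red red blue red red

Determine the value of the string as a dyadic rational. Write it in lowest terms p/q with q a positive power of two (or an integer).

3593/1024

v(b) = { 0 | · } ⇒ 1
v(bb) = { 0,1 | · } ⇒ 2
v(bbb) = { 0,1,2 | · } ⇒ 3
v(bbbb) = { 0,1,2,3 | · } ⇒ 4
v(bbbbr) = { 0,1,2,3 | 4 } ⇒ 7/2
v(bbbbrb) = { 0,1,2,3,7/2 | 4 } ⇒ 15/4
v(bbbbrbr) = { 0,1,2,3,7/2 | 15/4,4 } ⇒ 29/8
v(bbbbrbrr) = { 0,1,2,3,7/2 | 29/8,15/4,4 } ⇒ 57/16
v(bbbbrbrrr) = { 0,1,2,3,7/2 | 57/16,29/8,15/4,4 } ⇒ 113/32
v(bbbbrbrrrr) = { 0,1,2,3,7/2 | 113/32,57/16,29/8,15/4,4 } ⇒ 225/64
v(bbbbrbrrrrr) = { 0,1,2,3,7/2 | 225/64,113/32,57/16,29/8,15/4,4 } ⇒ 449/128
v(bbbbrbrrrrrb) = { 0,1,2,3,7/2,449/128 | 225/64,113/32,57/16,29/8,15/4,4 } ⇒ 899/256
v(bbbbrbrrrrrbr) = { 0,1,2,3,7/2,449/128 | 899/256,225/64,113/32,57/16,29/8,15/4,4 } ⇒ 1797/512
v(bbbbrbrrrrrbrr) = { 0,1,2,3,7/2,449/128 | 1797/512,899/256,225/64,113/32,57/16,29/8,15/4,4 } ⇒ 3593/1024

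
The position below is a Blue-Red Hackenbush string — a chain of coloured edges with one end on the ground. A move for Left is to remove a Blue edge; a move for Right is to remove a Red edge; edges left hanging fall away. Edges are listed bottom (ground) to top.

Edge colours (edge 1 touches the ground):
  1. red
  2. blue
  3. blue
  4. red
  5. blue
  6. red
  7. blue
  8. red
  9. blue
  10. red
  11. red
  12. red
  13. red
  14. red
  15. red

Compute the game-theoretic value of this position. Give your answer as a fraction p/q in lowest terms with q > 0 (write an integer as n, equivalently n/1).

-5503/16384

Build value(s[:k]) for k = 1..15, string s = red blue blue red blue red blue red blue red red red red red red.
edge 1 of 15 (red): { · | 0 } ⇒ -1
edge 2 of 15 (blue): { -1 | 0 } ⇒ -1/2
edge 3 of 15 (blue): { -1, -1/2 | 0 } ⇒ -1/4
edge 4 of 15 (red): { -1, -1/2 | -1/4, 0 } ⇒ -3/8
edge 5 of 15 (blue): { -1, -1/2, -3/8 | -1/4, 0 } ⇒ -5/16
edge 6 of 15 (red): { -1, -1/2, -3/8 | -5/16, -1/4, 0 } ⇒ -11/32
edge 7 of 15 (blue): { -1, -1/2, -3/8, -11/32 | -5/16, -1/4, 0 } ⇒ -21/64
edge 8 of 15 (red): { -1, -1/2, -3/8, -11/32 | -21/64, -5/16, -1/4, 0 } ⇒ -43/128
edge 9 of 15 (blue): { -1, -1/2, -3/8, -11/32, -43/128 | -21/64, -5/16, -1/4, 0 } ⇒ -85/256
edge 10 of 15 (red): { -1, -1/2, -3/8, -11/32, -43/128 | -85/256, -21/64, -5/16, -1/4, 0 } ⇒ -171/512
edge 11 of 15 (red): { -1, -1/2, -3/8, -11/32, -43/128 | -171/512, -85/256, -21/64, -5/16, -1/4, 0 } ⇒ -343/1024
edge 12 of 15 (red): { -1, -1/2, -3/8, -11/32, -43/128 | -343/1024, -171/512, -85/256, -21/64, -5/16, -1/4, 0 } ⇒ -687/2048
edge 13 of 15 (red): { -1, -1/2, -3/8, -11/32, -43/128 | -687/2048, -343/1024, -171/512, -85/256, -21/64, -5/16, -1/4, 0 } ⇒ -1375/4096
edge 14 of 15 (red): { -1, -1/2, -3/8, -11/32, -43/128 | -1375/4096, -687/2048, -343/1024, -171/512, -85/256, -21/64, -5/16, -1/4, 0 } ⇒ -2751/8192
edge 15 of 15 (red): { -1, -1/2, -3/8, -11/32, -43/128 | -2751/8192, -1375/4096, -687/2048, -343/1024, -171/512, -85/256, -21/64, -5/16, -1/4, 0 } ⇒ -5503/16384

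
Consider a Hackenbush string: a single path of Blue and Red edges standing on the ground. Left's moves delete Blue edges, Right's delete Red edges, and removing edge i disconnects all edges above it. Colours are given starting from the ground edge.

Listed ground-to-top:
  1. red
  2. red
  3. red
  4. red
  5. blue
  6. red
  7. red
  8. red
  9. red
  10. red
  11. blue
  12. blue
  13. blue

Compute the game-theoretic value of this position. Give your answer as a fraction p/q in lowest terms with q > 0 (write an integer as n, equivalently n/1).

-2033/512

edge 1 of 13 (red): { ∅ | 0 } -> -1
edge 2 of 13 (red): { ∅ | -1 0 } -> -2
edge 3 of 13 (red): { ∅ | -2 -1 0 } -> -3
edge 4 of 13 (red): { ∅ | -3 -2 -1 0 } -> -4
edge 5 of 13 (blue): { -4 | -3 -2 -1 0 } -> -7/2
edge 6 of 13 (red): { -4 | -7/2 -3 -2 -1 0 } -> -15/4
edge 7 of 13 (red): { -4 | -15/4 -7/2 -3 -2 -1 0 } -> -31/8
edge 8 of 13 (red): { -4 | -31/8 -15/4 -7/2 -3 -2 -1 0 } -> -63/16
edge 9 of 13 (red): { -4 | -63/16 -31/8 -15/4 -7/2 -3 -2 -1 0 } -> -127/32
edge 10 of 13 (red): { -4 | -127/32 -63/16 -31/8 -15/4 -7/2 -3 -2 -1 0 } -> -255/64
edge 11 of 13 (blue): { -4 -255/64 | -127/32 -63/16 -31/8 -15/4 -7/2 -3 -2 -1 0 } -> -509/128
edge 12 of 13 (blue): { -4 -255/64 -509/128 | -127/32 -63/16 -31/8 -15/4 -7/2 -3 -2 -1 0 } -> -1017/256
edge 13 of 13 (blue): { -4 -255/64 -509/128 -1017/256 | -127/32 -63/16 -31/8 -15/4 -7/2 -3 -2 -1 0 } -> -2033/512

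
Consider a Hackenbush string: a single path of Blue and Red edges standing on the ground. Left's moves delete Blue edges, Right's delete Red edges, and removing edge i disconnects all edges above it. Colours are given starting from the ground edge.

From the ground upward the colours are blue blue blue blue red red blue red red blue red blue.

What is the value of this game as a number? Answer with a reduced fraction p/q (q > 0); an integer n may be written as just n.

Recurse on prefixes of the 12-edge string blue blue blue blue red red blue red red blue red blue:
b: Left { 0 }, Right { — } = simplest 1
bb: Left { 0, 1 }, Right { — } = simplest 2
bbb: Left { 0, 1, 2 }, Right { — } = simplest 3
bbbb: Left { 0, 1, 2, 3 }, Right { — } = simplest 4
bbbbr: Left { 0, 1, 2, 3 }, Right { 4 } = simplest 7/2
bbbbrr: Left { 0, 1, 2, 3 }, Right { 7/2, 4 } = simplest 13/4
bbbbrrb: Left { 0, 1, 2, 3, 13/4 }, Right { 7/2, 4 } = simplest 27/8
bbbbrrbr: Left { 0, 1, 2, 3, 13/4 }, Right { 27/8, 7/2, 4 } = simplest 53/16
bbbbrrbrr: Left { 0, 1, 2, 3, 13/4 }, Right { 53/16, 27/8, 7/2, 4 } = simplest 105/32
bbbbrrbrrb: Left { 0, 1, 2, 3, 13/4, 105/32 }, Right { 53/16, 27/8, 7/2, 4 } = simplest 211/64
bbbbrrbrrbr: Left { 0, 1, 2, 3, 13/4, 105/32 }, Right { 211/64, 53/16, 27/8, 7/2, 4 } = simplest 421/128
bbbbrrbrrbrb: Left { 0, 1, 2, 3, 13/4, 105/32, 421/128 }, Right { 211/64, 53/16, 27/8, 7/2, 4 } = simplest 843/256

843/256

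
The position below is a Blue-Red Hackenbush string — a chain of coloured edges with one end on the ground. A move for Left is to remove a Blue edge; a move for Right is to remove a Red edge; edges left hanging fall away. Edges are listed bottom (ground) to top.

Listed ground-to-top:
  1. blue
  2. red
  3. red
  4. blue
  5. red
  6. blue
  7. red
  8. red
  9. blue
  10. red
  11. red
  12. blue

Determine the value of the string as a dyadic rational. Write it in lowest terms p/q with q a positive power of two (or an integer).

659/2048

step 1: add blue to get b; options L={ 0 } R={ none } → 1
step 2: add red to get br; options L={ 0 } R={ 1 } → 1/2
step 3: add red to get brr; options L={ 0 } R={ 1/2,1 } → 1/4
step 4: add blue to get brrb; options L={ 0,1/4 } R={ 1/2,1 } → 3/8
step 5: add red to get brrbr; options L={ 0,1/4 } R={ 3/8,1/2,1 } → 5/16
step 6: add blue to get brrbrb; options L={ 0,1/4,5/16 } R={ 3/8,1/2,1 } → 11/32
step 7: add red to get brrbrbr; options L={ 0,1/4,5/16 } R={ 11/32,3/8,1/2,1 } → 21/64
step 8: add red to get brrbrbrr; options L={ 0,1/4,5/16 } R={ 21/64,11/32,3/8,1/2,1 } → 41/128
step 9: add blue to get brrbrbrrb; options L={ 0,1/4,5/16,41/128 } R={ 21/64,11/32,3/8,1/2,1 } → 83/256
step 10: add red to get brrbrbrrbr; options L={ 0,1/4,5/16,41/128 } R={ 83/256,21/64,11/32,3/8,1/2,1 } → 165/512
step 11: add red to get brrbrbrrbrr; options L={ 0,1/4,5/16,41/128 } R={ 165/512,83/256,21/64,11/32,3/8,1/2,1 } → 329/1024
step 12: add blue to get brrbrbrrbrrb; options L={ 0,1/4,5/16,41/128,329/1024 } R={ 165/512,83/256,21/64,11/32,3/8,1/2,1 } → 659/2048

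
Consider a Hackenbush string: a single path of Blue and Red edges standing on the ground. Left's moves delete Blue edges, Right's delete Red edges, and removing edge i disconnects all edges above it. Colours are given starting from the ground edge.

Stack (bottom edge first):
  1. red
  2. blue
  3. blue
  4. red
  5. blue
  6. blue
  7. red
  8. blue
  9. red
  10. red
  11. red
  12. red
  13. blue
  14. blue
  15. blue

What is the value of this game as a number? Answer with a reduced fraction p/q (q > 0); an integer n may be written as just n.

-4849/16384

Recurse on prefixes of the 15-edge string red blue blue red blue blue red blue red red red red blue blue blue:
G(r) = { — | 0 } ⇒ -1
G(rb) = { -1 | 0 } ⇒ -1/2
G(rbb) = { -1,-1/2 | 0 } ⇒ -1/4
G(rbbr) = { -1,-1/2 | -1/4,0 } ⇒ -3/8
G(rbbrb) = { -1,-1/2,-3/8 | -1/4,0 } ⇒ -5/16
G(rbbrbb) = { -1,-1/2,-3/8,-5/16 | -1/4,0 } ⇒ -9/32
G(rbbrbbr) = { -1,-1/2,-3/8,-5/16 | -9/32,-1/4,0 } ⇒ -19/64
G(rbbrbbrb) = { -1,-1/2,-3/8,-5/16,-19/64 | -9/32,-1/4,0 } ⇒ -37/128
G(rbbrbbrbr) = { -1,-1/2,-3/8,-5/16,-19/64 | -37/128,-9/32,-1/4,0 } ⇒ -75/256
G(rbbrbbrbrr) = { -1,-1/2,-3/8,-5/16,-19/64 | -75/256,-37/128,-9/32,-1/4,0 } ⇒ -151/512
G(rbbrbbrbrrr) = { -1,-1/2,-3/8,-5/16,-19/64 | -151/512,-75/256,-37/128,-9/32,-1/4,0 } ⇒ -303/1024
G(rbbrbbrbrrrr) = { -1,-1/2,-3/8,-5/16,-19/64 | -303/1024,-151/512,-75/256,-37/128,-9/32,-1/4,0 } ⇒ -607/2048
G(rbbrbbrbrrrrb) = { -1,-1/2,-3/8,-5/16,-19/64,-607/2048 | -303/1024,-151/512,-75/256,-37/128,-9/32,-1/4,0 } ⇒ -1213/4096
G(rbbrbbrbrrrrbb) = { -1,-1/2,-3/8,-5/16,-19/64,-607/2048,-1213/4096 | -303/1024,-151/512,-75/256,-37/128,-9/32,-1/4,0 } ⇒ -2425/8192
G(rbbrbbrbrrrrbbb) = { -1,-1/2,-3/8,-5/16,-19/64,-607/2048,-1213/4096,-2425/8192 | -303/1024,-151/512,-75/256,-37/128,-9/32,-1/4,0 } ⇒ -4849/16384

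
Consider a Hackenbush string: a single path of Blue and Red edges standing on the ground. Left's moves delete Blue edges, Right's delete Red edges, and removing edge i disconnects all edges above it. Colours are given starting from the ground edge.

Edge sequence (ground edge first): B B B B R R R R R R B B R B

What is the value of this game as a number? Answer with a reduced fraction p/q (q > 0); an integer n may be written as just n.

Build val(s[:k]) for k = 1..14, string s = B B B B R R R R R R B B R B.
B: Left { 0 }, Right { ∅ } → simplest 1
BB: Left { 0 1 }, Right { ∅ } → simplest 2
BBB: Left { 0 1 2 }, Right { ∅ } → simplest 3
BBBB: Left { 0 1 2 3 }, Right { ∅ } → simplest 4
BBBBR: Left { 0 1 2 3 }, Right { 4 } → simplest 7/2
BBBBRR: Left { 0 1 2 3 }, Right { 7/2 4 } → simplest 13/4
BBBBRRR: Left { 0 1 2 3 }, Right { 13/4 7/2 4 } → simplest 25/8
BBBBRRRR: Left { 0 1 2 3 }, Right { 25/8 13/4 7/2 4 } → simplest 49/16
BBBBRRRRR: Left { 0 1 2 3 }, Right { 49/16 25/8 13/4 7/2 4 } → simplest 97/32
BBBBRRRRRR: Left { 0 1 2 3 }, Right { 97/32 49/16 25/8 13/4 7/2 4 } → simplest 193/64
BBBBRRRRRRB: Left { 0 1 2 3 193/64 }, Right { 97/32 49/16 25/8 13/4 7/2 4 } → simplest 387/128
BBBBRRRRRRBB: Left { 0 1 2 3 193/64 387/128 }, Right { 97/32 49/16 25/8 13/4 7/2 4 } → simplest 775/256
BBBBRRRRRRBBR: Left { 0 1 2 3 193/64 387/128 }, Right { 775/256 97/32 49/16 25/8 13/4 7/2 4 } → simplest 1549/512
BBBBRRRRRRBBRB: Left { 0 1 2 3 193/64 387/128 1549/512 }, Right { 775/256 97/32 49/16 25/8 13/4 7/2 4 } → simplest 3099/1024

3099/1024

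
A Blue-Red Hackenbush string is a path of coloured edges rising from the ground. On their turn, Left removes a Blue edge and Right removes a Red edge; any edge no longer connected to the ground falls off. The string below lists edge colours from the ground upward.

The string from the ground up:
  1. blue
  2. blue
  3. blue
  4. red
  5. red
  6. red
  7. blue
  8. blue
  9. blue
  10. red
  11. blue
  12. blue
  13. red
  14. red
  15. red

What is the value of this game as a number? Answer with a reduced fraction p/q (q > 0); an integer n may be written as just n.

9137/4096

Build v(s[:k]) for k = 1..15, string s = blue blue blue red red red blue blue blue red blue blue red red red.
v_1 [b]  L=[0]  R=[(no moves)]  so 1
v_2 [bb]  L=[0 1]  R=[(no moves)]  so 2
v_3 [bbb]  L=[0 1 2]  R=[(no moves)]  so 3
v_4 [bbbr]  L=[0 1 2]  R=[3]  so 5/2
v_5 [bbbrr]  L=[0 1 2]  R=[5/2 3]  so 9/4
v_6 [bbbrrr]  L=[0 1 2]  R=[9/4 5/2 3]  so 17/8
v_7 [bbbrrrb]  L=[0 1 2 17/8]  R=[9/4 5/2 3]  so 35/16
v_8 [bbbrrrbb]  L=[0 1 2 17/8 35/16]  R=[9/4 5/2 3]  so 71/32
v_9 [bbbrrrbbb]  L=[0 1 2 17/8 35/16 71/32]  R=[9/4 5/2 3]  so 143/64
v_10 [bbbrrrbbbr]  L=[0 1 2 17/8 35/16 71/32]  R=[143/64 9/4 5/2 3]  so 285/128
v_11 [bbbrrrbbbrb]  L=[0 1 2 17/8 35/16 71/32 285/128]  R=[143/64 9/4 5/2 3]  so 571/256
v_12 [bbbrrrbbbrbb]  L=[0 1 2 17/8 35/16 71/32 285/128 571/256]  R=[143/64 9/4 5/2 3]  so 1143/512
v_13 [bbbrrrbbbrbbr]  L=[0 1 2 17/8 35/16 71/32 285/128 571/256]  R=[1143/512 143/64 9/4 5/2 3]  so 2285/1024
v_14 [bbbrrrbbbrbbrr]  L=[0 1 2 17/8 35/16 71/32 285/128 571/256]  R=[2285/1024 1143/512 143/64 9/4 5/2 3]  so 4569/2048
v_15 [bbbrrrbbbrbbrrr]  L=[0 1 2 17/8 35/16 71/32 285/128 571/256]  R=[4569/2048 2285/1024 1143/512 143/64 9/4 5/2 3]  so 9137/4096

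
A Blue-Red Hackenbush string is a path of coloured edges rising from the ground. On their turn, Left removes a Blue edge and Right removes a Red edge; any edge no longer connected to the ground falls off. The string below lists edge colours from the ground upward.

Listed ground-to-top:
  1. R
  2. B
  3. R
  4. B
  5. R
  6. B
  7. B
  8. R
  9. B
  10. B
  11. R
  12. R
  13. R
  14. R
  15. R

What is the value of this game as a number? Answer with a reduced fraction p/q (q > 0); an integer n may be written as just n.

val(R) = { none | 0 } — -1
val(RB) = { -1 | 0 } — -1/2
val(RBR) = { -1 | -1/2; 0 } — -3/4
val(RBRB) = { -1; -3/4 | -1/2; 0 } — -5/8
val(RBRBR) = { -1; -3/4 | -5/8; -1/2; 0 } — -11/16
val(RBRBRB) = { -1; -3/4; -11/16 | -5/8; -1/2; 0 } — -21/32
val(RBRBRBB) = { -1; -3/4; -11/16; -21/32 | -5/8; -1/2; 0 } — -41/64
val(RBRBRBBR) = { -1; -3/4; -11/16; -21/32 | -41/64; -5/8; -1/2; 0 } — -83/128
val(RBRBRBBRB) = { -1; -3/4; -11/16; -21/32; -83/128 | -41/64; -5/8; -1/2; 0 } — -165/256
val(RBRBRBBRBB) = { -1; -3/4; -11/16; -21/32; -83/128; -165/256 | -41/64; -5/8; -1/2; 0 } — -329/512
val(RBRBRBBRBBR) = { -1; -3/4; -11/16; -21/32; -83/128; -165/256 | -329/512; -41/64; -5/8; -1/2; 0 } — -659/1024
val(RBRBRBBRBBRR) = { -1; -3/4; -11/16; -21/32; -83/128; -165/256 | -659/1024; -329/512; -41/64; -5/8; -1/2; 0 } — -1319/2048
val(RBRBRBBRBBRRR) = { -1; -3/4; -11/16; -21/32; -83/128; -165/256 | -1319/2048; -659/1024; -329/512; -41/64; -5/8; -1/2; 0 } — -2639/4096
val(RBRBRBBRBBRRRR) = { -1; -3/4; -11/16; -21/32; -83/128; -165/256 | -2639/4096; -1319/2048; -659/1024; -329/512; -41/64; -5/8; -1/2; 0 } — -5279/8192
val(RBRBRBBRBBRRRRR) = { -1; -3/4; -11/16; -21/32; -83/128; -165/256 | -5279/8192; -2639/4096; -1319/2048; -659/1024; -329/512; -41/64; -5/8; -1/2; 0 } — -10559/16384

-10559/16384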